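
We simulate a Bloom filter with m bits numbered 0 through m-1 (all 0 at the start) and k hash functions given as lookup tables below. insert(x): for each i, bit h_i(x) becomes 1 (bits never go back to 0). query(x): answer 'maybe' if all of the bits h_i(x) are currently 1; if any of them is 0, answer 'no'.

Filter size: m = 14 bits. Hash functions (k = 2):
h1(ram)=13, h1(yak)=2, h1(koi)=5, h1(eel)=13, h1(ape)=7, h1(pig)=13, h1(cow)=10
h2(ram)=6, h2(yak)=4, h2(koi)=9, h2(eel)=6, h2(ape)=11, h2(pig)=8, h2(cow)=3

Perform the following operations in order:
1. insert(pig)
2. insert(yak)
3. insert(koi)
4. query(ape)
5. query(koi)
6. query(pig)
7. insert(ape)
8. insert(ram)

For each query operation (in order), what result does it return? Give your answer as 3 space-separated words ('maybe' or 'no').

Start: bits=00000000000000
Op 1: insert pig -> sets bits 8 13 -> bits=00000000100001
Op 2: insert yak -> sets bits 2 4 -> bits=00101000100001
Op 3: insert koi -> sets bits 5 9 -> bits=00101100110001
Op 4: query ape -> checks bit7=0, bit11=0 (has a 0) -> no
Op 5: query koi -> checks bit5=1, bit9=1 (all 1) -> maybe
Op 6: query pig -> checks bit8=1, bit13=1 (all 1) -> maybe
Op 7: insert ape -> sets bits 7 11 -> bits=00101101110101
Op 8: insert ram -> sets bits 6 13 -> bits=00101111110101
Query results in order: no maybe maybe

Answer: no maybe maybe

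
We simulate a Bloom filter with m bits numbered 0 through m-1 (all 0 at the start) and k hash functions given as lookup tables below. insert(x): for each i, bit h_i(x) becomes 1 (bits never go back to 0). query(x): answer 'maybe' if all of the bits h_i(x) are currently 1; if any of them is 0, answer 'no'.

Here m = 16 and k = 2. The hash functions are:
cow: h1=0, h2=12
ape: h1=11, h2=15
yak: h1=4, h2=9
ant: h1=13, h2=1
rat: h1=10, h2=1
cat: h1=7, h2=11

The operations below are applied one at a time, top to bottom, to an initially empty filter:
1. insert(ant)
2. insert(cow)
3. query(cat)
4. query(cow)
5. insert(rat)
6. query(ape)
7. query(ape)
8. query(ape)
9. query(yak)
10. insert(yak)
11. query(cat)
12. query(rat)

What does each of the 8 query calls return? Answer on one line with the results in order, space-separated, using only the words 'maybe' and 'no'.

Start: bits=0000000000000000
Op 1: insert ant -> sets bits 1 13 -> bits=0100000000000100
Op 2: insert cow -> sets bits 0 12 -> bits=1100000000001100
Op 3: query cat -> checks bit7=0, bit11=0 (has a 0) -> no
Op 4: query cow -> checks bit0=1, bit12=1 (all 1) -> maybe
Op 5: insert rat -> sets bits 1 10 -> bits=1100000000101100
Op 6: query ape -> checks bit11=0, bit15=0 (has a 0) -> no
Op 7: query ape -> checks bit11=0, bit15=0 (has a 0) -> no
Op 8: query ape -> checks bit11=0, bit15=0 (has a 0) -> no
Op 9: query yak -> checks bit4=0, bit9=0 (has a 0) -> no
Op 10: insert yak -> sets bits 4 9 -> bits=1100100001101100
Op 11: query cat -> checks bit7=0, bit11=0 (has a 0) -> no
Op 12: query rat -> checks bit1=1, bit10=1 (all 1) -> maybe
Query results in order: no maybe no no no no no maybe

Answer: no maybe no no no no no maybe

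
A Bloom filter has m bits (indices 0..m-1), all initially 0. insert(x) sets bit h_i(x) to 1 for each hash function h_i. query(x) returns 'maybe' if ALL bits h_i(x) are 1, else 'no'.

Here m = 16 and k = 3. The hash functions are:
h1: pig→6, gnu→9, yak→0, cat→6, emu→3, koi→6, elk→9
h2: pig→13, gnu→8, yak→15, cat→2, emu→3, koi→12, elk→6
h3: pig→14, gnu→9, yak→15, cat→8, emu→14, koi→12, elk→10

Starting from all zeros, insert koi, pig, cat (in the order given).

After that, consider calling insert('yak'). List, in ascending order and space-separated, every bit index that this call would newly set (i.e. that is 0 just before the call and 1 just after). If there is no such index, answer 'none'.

Answer: 0 15

Derivation:
Start: bits=0000000000000000
After insert 'koi': sets bits 6 12 -> bits=0000001000001000
After insert 'pig': sets bits 6 13 14 -> bits=0000001000001110
After insert 'cat': sets bits 2 6 8 -> bits=0010001010001110
insert 'yak' would touch bits 0 15; currently bit0=0, bit15=0
Bits that are 0 among those (would change 0->1): 0 15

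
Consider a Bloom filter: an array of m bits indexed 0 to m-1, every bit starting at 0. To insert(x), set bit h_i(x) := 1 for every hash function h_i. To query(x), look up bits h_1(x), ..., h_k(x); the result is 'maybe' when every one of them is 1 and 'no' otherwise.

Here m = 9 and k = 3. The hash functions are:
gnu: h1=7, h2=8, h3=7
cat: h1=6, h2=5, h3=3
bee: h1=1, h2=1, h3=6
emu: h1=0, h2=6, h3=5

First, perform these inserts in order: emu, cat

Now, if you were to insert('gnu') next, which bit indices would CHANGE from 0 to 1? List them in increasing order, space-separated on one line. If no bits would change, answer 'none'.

Answer: 7 8

Derivation:
Start: bits=000000000
After insert 'emu': sets bits 0 5 6 -> bits=100001100
After insert 'cat': sets bits 3 5 6 -> bits=100101100
insert 'gnu' would touch bits 7 8; currently bit7=0, bit8=0
Bits that are 0 among those (would change 0->1): 7 8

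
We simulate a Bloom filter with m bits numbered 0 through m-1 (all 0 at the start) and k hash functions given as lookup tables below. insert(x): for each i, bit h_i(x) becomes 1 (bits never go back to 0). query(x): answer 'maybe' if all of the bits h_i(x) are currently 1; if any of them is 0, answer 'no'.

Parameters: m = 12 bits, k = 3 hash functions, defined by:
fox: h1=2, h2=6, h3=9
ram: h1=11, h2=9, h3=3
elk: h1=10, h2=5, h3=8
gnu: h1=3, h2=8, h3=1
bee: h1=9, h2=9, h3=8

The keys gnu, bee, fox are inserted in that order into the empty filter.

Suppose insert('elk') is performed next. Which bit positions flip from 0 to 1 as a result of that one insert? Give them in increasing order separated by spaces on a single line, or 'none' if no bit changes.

Answer: 5 10

Derivation:
Start: bits=000000000000
After insert 'gnu': sets bits 1 3 8 -> bits=010100001000
After insert 'bee': sets bits 8 9 -> bits=010100001100
After insert 'fox': sets bits 2 6 9 -> bits=011100101100
insert 'elk' would touch bits 5 8 10; currently bit5=0, bit8=1, bit10=0
Bits that are 0 among those (would change 0->1): 5 10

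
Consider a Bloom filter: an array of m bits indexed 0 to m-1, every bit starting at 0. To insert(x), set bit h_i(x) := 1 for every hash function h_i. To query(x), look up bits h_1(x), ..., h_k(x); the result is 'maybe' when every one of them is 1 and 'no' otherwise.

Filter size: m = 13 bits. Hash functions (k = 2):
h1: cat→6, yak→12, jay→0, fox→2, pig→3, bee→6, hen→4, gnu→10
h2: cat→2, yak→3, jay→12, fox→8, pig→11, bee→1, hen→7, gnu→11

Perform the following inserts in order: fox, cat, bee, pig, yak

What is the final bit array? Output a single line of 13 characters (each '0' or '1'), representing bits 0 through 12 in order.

Answer: 0111001010011

Derivation:
Start: bits=0000000000000
After insert 'fox': sets bits 2 8 -> bits=0010000010000
After insert 'cat': sets bits 2 6 -> bits=0010001010000
After insert 'bee': sets bits 1 6 -> bits=0110001010000
After insert 'pig': sets bits 3 11 -> bits=0111001010010
After insert 'yak': sets bits 3 12 -> bits=0111001010011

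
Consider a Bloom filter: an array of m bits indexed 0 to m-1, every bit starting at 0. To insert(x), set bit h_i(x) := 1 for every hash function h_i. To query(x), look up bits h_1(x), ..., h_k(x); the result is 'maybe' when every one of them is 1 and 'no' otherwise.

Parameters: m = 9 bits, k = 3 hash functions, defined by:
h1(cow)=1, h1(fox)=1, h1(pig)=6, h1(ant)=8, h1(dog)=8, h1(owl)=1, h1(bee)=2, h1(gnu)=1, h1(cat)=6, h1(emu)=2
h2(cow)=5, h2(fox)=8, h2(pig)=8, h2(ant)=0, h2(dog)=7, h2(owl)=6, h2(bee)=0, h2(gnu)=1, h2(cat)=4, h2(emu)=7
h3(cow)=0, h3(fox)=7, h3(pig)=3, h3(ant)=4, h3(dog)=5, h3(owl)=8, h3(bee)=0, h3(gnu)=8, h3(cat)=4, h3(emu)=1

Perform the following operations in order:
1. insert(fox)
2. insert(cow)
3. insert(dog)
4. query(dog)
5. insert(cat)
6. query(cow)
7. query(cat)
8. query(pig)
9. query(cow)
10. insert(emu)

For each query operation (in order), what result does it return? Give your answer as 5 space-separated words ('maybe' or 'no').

Answer: maybe maybe maybe no maybe

Derivation:
Start: bits=000000000
Op 1: insert fox -> sets bits 1 7 8 -> bits=010000011
Op 2: insert cow -> sets bits 0 1 5 -> bits=110001011
Op 3: insert dog -> sets bits 5 7 8 -> bits=110001011
Op 4: query dog -> checks bit5=1, bit7=1, bit8=1 (all 1) -> maybe
Op 5: insert cat -> sets bits 4 6 -> bits=110011111
Op 6: query cow -> checks bit0=1, bit1=1, bit5=1 (all 1) -> maybe
Op 7: query cat -> checks bit4=1, bit6=1 (all 1) -> maybe
Op 8: query pig -> checks bit3=0, bit6=1, bit8=1 (has a 0) -> no
Op 9: query cow -> checks bit0=1, bit1=1, bit5=1 (all 1) -> maybe
Op 10: insert emu -> sets bits 1 2 7 -> bits=111011111
Query results in order: maybe maybe maybe no maybe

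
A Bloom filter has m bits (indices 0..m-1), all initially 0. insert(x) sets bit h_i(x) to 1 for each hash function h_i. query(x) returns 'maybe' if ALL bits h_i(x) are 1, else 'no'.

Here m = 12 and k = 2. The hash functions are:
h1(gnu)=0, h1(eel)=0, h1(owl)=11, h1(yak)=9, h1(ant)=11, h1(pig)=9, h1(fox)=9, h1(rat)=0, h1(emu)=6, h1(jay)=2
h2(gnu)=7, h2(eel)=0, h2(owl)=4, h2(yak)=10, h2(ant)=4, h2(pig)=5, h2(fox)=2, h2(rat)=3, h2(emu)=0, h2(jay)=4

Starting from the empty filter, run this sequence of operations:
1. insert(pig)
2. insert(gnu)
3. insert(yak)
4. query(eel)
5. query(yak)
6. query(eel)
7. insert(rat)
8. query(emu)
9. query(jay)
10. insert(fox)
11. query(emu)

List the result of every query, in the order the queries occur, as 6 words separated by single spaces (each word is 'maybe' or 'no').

Start: bits=000000000000
Op 1: insert pig -> sets bits 5 9 -> bits=000001000100
Op 2: insert gnu -> sets bits 0 7 -> bits=100001010100
Op 3: insert yak -> sets bits 9 10 -> bits=100001010110
Op 4: query eel -> checks bit0=1 (all 1) -> maybe
Op 5: query yak -> checks bit9=1, bit10=1 (all 1) -> maybe
Op 6: query eel -> checks bit0=1 (all 1) -> maybe
Op 7: insert rat -> sets bits 0 3 -> bits=100101010110
Op 8: query emu -> checks bit0=1, bit6=0 (has a 0) -> no
Op 9: query jay -> checks bit2=0, bit4=0 (has a 0) -> no
Op 10: insert fox -> sets bits 2 9 -> bits=101101010110
Op 11: query emu -> checks bit0=1, bit6=0 (has a 0) -> no
Query results in order: maybe maybe maybe no no no

Answer: maybe maybe maybe no no no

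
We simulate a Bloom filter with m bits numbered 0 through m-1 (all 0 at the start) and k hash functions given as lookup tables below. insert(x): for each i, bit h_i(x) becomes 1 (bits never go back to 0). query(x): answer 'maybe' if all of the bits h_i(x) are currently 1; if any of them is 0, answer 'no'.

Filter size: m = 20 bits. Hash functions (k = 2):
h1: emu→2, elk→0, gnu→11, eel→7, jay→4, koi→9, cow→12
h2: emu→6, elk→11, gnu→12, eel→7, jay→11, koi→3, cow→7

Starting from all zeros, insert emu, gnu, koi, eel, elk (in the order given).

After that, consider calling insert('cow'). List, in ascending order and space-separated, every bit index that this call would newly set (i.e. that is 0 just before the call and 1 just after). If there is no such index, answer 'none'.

Answer: none

Derivation:
Start: bits=00000000000000000000
After insert 'emu': sets bits 2 6 -> bits=00100010000000000000
After insert 'gnu': sets bits 11 12 -> bits=00100010000110000000
After insert 'koi': sets bits 3 9 -> bits=00110010010110000000
After insert 'eel': sets bits 7 -> bits=00110011010110000000
After insert 'elk': sets bits 0 11 -> bits=10110011010110000000
insert 'cow' would touch bits 7 12; currently bit7=1, bit12=1
Bits that are 0 among those (would change 0->1): none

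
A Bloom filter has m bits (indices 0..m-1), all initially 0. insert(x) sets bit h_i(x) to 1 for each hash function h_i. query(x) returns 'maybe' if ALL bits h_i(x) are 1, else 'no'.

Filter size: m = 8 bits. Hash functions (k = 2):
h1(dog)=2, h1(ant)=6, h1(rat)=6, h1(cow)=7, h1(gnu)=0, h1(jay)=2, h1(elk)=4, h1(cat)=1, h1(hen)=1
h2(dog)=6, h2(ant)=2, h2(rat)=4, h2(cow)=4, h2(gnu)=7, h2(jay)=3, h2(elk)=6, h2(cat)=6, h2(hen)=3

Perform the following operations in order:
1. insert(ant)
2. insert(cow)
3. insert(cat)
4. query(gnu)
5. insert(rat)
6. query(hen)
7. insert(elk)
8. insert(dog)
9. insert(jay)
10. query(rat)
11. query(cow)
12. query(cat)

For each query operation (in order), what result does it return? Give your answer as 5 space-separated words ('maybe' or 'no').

Answer: no no maybe maybe maybe

Derivation:
Start: bits=00000000
Op 1: insert ant -> sets bits 2 6 -> bits=00100010
Op 2: insert cow -> sets bits 4 7 -> bits=00101011
Op 3: insert cat -> sets bits 1 6 -> bits=01101011
Op 4: query gnu -> checks bit0=0, bit7=1 (has a 0) -> no
Op 5: insert rat -> sets bits 4 6 -> bits=01101011
Op 6: query hen -> checks bit1=1, bit3=0 (has a 0) -> no
Op 7: insert elk -> sets bits 4 6 -> bits=01101011
Op 8: insert dog -> sets bits 2 6 -> bits=01101011
Op 9: insert jay -> sets bits 2 3 -> bits=01111011
Op 10: query rat -> checks bit4=1, bit6=1 (all 1) -> maybe
Op 11: query cow -> checks bit4=1, bit7=1 (all 1) -> maybe
Op 12: query cat -> checks bit1=1, bit6=1 (all 1) -> maybe
Query results in order: no no maybe maybe maybe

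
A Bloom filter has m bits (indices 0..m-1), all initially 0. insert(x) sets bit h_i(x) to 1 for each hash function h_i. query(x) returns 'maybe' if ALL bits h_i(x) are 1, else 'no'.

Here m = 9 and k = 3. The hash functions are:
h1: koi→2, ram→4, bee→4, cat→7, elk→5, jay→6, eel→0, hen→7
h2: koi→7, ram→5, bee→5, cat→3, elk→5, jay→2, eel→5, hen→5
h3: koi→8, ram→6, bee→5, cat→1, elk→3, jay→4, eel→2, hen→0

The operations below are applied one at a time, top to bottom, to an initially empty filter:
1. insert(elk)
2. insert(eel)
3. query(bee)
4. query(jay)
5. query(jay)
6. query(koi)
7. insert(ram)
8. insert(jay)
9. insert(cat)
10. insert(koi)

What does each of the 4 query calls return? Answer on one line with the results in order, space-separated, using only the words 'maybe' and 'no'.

Answer: no no no no

Derivation:
Start: bits=000000000
Op 1: insert elk -> sets bits 3 5 -> bits=000101000
Op 2: insert eel -> sets bits 0 2 5 -> bits=101101000
Op 3: query bee -> checks bit4=0, bit5=1 (has a 0) -> no
Op 4: query jay -> checks bit2=1, bit4=0, bit6=0 (has a 0) -> no
Op 5: query jay -> checks bit2=1, bit4=0, bit6=0 (has a 0) -> no
Op 6: query koi -> checks bit2=1, bit7=0, bit8=0 (has a 0) -> no
Op 7: insert ram -> sets bits 4 5 6 -> bits=101111100
Op 8: insert jay -> sets bits 2 4 6 -> bits=101111100
Op 9: insert cat -> sets bits 1 3 7 -> bits=111111110
Op 10: insert koi -> sets bits 2 7 8 -> bits=111111111
Query results in order: no no no no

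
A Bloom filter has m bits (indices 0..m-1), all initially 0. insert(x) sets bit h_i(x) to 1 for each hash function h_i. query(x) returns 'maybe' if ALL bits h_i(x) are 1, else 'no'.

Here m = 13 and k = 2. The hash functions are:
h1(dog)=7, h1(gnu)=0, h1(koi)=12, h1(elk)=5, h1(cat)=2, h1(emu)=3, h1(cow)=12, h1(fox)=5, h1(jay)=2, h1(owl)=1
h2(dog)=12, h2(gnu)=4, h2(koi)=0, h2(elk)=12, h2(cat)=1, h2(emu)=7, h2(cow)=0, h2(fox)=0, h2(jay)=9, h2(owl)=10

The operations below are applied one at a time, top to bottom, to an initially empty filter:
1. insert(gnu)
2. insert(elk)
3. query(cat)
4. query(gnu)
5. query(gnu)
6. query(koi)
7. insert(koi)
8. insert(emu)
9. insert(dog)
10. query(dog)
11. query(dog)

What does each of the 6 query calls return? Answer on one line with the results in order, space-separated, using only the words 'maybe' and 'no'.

Start: bits=0000000000000
Op 1: insert gnu -> sets bits 0 4 -> bits=1000100000000
Op 2: insert elk -> sets bits 5 12 -> bits=1000110000001
Op 3: query cat -> checks bit1=0, bit2=0 (has a 0) -> no
Op 4: query gnu -> checks bit0=1, bit4=1 (all 1) -> maybe
Op 5: query gnu -> checks bit0=1, bit4=1 (all 1) -> maybe
Op 6: query koi -> checks bit0=1, bit12=1 (all 1) -> maybe
Op 7: insert koi -> sets bits 0 12 -> bits=1000110000001
Op 8: insert emu -> sets bits 3 7 -> bits=1001110100001
Op 9: insert dog -> sets bits 7 12 -> bits=1001110100001
Op 10: query dog -> checks bit7=1, bit12=1 (all 1) -> maybe
Op 11: query dog -> checks bit7=1, bit12=1 (all 1) -> maybe
Query results in order: no maybe maybe maybe maybe maybe

Answer: no maybe maybe maybe maybe maybe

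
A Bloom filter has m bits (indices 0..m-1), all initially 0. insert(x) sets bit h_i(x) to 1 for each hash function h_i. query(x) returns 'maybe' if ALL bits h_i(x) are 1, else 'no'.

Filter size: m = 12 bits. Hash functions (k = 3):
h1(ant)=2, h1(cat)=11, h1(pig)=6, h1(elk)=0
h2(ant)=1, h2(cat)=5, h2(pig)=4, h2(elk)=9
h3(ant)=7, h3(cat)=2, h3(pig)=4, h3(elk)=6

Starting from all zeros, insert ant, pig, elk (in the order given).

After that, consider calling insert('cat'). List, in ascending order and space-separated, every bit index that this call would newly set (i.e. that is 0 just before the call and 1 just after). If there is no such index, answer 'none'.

Start: bits=000000000000
After insert 'ant': sets bits 1 2 7 -> bits=011000010000
After insert 'pig': sets bits 4 6 -> bits=011010110000
After insert 'elk': sets bits 0 6 9 -> bits=111010110100
insert 'cat' would touch bits 2 5 11; currently bit2=1, bit5=0, bit11=0
Bits that are 0 among those (would change 0->1): 5 11

Answer: 5 11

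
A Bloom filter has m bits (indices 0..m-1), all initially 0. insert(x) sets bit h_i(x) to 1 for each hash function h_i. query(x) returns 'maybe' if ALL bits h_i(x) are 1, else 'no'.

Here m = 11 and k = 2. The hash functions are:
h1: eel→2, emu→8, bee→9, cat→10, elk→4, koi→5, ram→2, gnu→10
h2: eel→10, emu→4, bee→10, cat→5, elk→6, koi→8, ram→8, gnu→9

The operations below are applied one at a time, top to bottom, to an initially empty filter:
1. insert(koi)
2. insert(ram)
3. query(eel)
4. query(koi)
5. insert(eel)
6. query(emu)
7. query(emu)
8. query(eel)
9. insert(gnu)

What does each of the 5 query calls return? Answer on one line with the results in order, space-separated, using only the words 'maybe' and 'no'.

Start: bits=00000000000
Op 1: insert koi -> sets bits 5 8 -> bits=00000100100
Op 2: insert ram -> sets bits 2 8 -> bits=00100100100
Op 3: query eel -> checks bit2=1, bit10=0 (has a 0) -> no
Op 4: query koi -> checks bit5=1, bit8=1 (all 1) -> maybe
Op 5: insert eel -> sets bits 2 10 -> bits=00100100101
Op 6: query emu -> checks bit4=0, bit8=1 (has a 0) -> no
Op 7: query emu -> checks bit4=0, bit8=1 (has a 0) -> no
Op 8: query eel -> checks bit2=1, bit10=1 (all 1) -> maybe
Op 9: insert gnu -> sets bits 9 10 -> bits=00100100111
Query results in order: no maybe no no maybe

Answer: no maybe no no maybe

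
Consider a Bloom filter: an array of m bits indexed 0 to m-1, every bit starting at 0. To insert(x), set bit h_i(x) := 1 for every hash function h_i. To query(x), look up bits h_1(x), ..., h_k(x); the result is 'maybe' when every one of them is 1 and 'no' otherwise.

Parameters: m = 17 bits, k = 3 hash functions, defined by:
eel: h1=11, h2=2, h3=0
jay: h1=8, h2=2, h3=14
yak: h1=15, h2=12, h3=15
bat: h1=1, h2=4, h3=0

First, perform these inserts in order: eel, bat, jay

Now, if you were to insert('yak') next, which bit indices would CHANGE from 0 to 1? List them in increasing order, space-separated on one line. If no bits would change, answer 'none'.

Start: bits=00000000000000000
After insert 'eel': sets bits 0 2 11 -> bits=10100000000100000
After insert 'bat': sets bits 0 1 4 -> bits=11101000000100000
After insert 'jay': sets bits 2 8 14 -> bits=11101000100100100
insert 'yak' would touch bits 12 15; currently bit12=0, bit15=0
Bits that are 0 among those (would change 0->1): 12 15

Answer: 12 15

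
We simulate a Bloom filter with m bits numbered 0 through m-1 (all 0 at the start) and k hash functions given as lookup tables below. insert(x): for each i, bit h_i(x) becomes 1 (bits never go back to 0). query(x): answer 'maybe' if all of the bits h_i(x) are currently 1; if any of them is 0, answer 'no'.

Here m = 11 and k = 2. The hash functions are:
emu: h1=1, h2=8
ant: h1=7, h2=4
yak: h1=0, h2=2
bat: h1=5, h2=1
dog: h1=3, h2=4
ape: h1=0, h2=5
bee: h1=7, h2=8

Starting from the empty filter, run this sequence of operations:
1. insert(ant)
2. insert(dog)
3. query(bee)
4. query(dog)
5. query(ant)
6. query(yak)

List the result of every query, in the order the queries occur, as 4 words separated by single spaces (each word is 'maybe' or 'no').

Answer: no maybe maybe no

Derivation:
Start: bits=00000000000
Op 1: insert ant -> sets bits 4 7 -> bits=00001001000
Op 2: insert dog -> sets bits 3 4 -> bits=00011001000
Op 3: query bee -> checks bit7=1, bit8=0 (has a 0) -> no
Op 4: query dog -> checks bit3=1, bit4=1 (all 1) -> maybe
Op 5: query ant -> checks bit4=1, bit7=1 (all 1) -> maybe
Op 6: query yak -> checks bit0=0, bit2=0 (has a 0) -> no
Query results in order: no maybe maybe no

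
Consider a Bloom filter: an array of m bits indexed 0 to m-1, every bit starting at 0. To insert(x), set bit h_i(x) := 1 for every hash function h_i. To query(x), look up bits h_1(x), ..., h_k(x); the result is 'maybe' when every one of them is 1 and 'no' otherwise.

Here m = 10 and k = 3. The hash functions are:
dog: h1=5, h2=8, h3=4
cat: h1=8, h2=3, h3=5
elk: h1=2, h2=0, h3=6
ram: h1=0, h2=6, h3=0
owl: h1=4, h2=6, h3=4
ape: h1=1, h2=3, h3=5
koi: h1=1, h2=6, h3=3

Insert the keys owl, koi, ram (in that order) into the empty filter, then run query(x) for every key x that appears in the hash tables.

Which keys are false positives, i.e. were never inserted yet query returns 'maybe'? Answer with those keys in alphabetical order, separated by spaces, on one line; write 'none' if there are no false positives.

Start: bits=0000000000
After insert 'owl': sets bits 4 6 -> bits=0000101000
After insert 'koi': sets bits 1 3 6 -> bits=0101101000
After insert 'ram': sets bits 0 6 -> bits=1101101000
Not inserted: ape cat dog elk — query each against bits=1101101000:
query ape: checks bit1=1, bit3=1, bit5=0 (has a 0) -> no => not a false positive
query cat: checks bit3=1, bit5=0, bit8=0 (has a 0) -> no => not a false positive
query dog: checks bit4=1, bit5=0, bit8=0 (has a 0) -> no => not a false positive
query elk: checks bit0=1, bit2=0, bit6=1 (has a 0) -> no => not a false positive
False positives (alphabetical): none

Answer: none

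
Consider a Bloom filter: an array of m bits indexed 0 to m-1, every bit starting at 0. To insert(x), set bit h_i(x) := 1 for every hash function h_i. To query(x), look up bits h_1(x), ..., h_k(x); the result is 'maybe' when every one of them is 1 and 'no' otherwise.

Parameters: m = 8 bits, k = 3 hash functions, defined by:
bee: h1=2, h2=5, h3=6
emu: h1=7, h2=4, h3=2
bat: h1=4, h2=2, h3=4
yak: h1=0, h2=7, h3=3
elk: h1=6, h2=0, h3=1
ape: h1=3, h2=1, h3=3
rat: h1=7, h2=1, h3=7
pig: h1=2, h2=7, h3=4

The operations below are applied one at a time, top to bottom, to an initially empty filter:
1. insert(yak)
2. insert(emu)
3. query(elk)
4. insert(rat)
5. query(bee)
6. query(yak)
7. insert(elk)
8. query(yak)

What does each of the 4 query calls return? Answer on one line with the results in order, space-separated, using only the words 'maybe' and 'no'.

Start: bits=00000000
Op 1: insert yak -> sets bits 0 3 7 -> bits=10010001
Op 2: insert emu -> sets bits 2 4 7 -> bits=10111001
Op 3: query elk -> checks bit0=1, bit1=0, bit6=0 (has a 0) -> no
Op 4: insert rat -> sets bits 1 7 -> bits=11111001
Op 5: query bee -> checks bit2=1, bit5=0, bit6=0 (has a 0) -> no
Op 6: query yak -> checks bit0=1, bit3=1, bit7=1 (all 1) -> maybe
Op 7: insert elk -> sets bits 0 1 6 -> bits=11111011
Op 8: query yak -> checks bit0=1, bit3=1, bit7=1 (all 1) -> maybe
Query results in order: no no maybe maybe

Answer: no no maybe maybe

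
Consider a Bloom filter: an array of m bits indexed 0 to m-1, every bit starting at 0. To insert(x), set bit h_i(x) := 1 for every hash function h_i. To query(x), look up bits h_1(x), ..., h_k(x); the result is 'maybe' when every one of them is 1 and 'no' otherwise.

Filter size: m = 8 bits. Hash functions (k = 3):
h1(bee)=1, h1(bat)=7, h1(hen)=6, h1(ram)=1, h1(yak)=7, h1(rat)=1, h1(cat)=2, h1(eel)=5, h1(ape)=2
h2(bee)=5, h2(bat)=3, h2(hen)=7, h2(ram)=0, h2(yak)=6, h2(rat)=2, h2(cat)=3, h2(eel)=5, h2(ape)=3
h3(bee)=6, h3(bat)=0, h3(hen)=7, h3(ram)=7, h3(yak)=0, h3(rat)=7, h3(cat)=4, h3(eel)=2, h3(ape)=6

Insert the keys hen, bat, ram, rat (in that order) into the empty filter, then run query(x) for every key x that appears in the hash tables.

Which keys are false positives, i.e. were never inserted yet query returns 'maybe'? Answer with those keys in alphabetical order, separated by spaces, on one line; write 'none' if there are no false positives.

Start: bits=00000000
After insert 'hen': sets bits 6 7 -> bits=00000011
After insert 'bat': sets bits 0 3 7 -> bits=10010011
After insert 'ram': sets bits 0 1 7 -> bits=11010011
After insert 'rat': sets bits 1 2 7 -> bits=11110011
Not inserted: ape bee cat eel yak — query each against bits=11110011:
query ape: checks bit2=1, bit3=1, bit6=1 (all 1) -> maybe => FALSE POSITIVE
query bee: checks bit1=1, bit5=0, bit6=1 (has a 0) -> no => not a false positive
query cat: checks bit2=1, bit3=1, bit4=0 (has a 0) -> no => not a false positive
query eel: checks bit2=1, bit5=0 (has a 0) -> no => not a false positive
query yak: checks bit0=1, bit6=1, bit7=1 (all 1) -> maybe => FALSE POSITIVE
False positives (alphabetical): ape yak

Answer: ape yak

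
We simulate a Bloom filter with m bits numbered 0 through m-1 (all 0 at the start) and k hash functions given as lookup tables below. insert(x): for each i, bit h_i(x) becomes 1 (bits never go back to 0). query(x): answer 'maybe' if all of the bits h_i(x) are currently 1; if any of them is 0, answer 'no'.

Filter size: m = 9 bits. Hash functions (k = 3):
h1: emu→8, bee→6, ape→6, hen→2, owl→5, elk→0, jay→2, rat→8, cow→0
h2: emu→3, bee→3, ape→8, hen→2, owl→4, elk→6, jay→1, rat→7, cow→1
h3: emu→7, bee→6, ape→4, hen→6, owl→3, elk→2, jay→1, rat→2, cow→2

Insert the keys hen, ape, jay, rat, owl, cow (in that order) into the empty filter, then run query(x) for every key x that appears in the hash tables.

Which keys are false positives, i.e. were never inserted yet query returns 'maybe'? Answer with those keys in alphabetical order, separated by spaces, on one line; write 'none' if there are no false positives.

Answer: bee elk emu

Derivation:
Start: bits=000000000
After insert 'hen': sets bits 2 6 -> bits=001000100
After insert 'ape': sets bits 4 6 8 -> bits=001010101
After insert 'jay': sets bits 1 2 -> bits=011010101
After insert 'rat': sets bits 2 7 8 -> bits=011010111
After insert 'owl': sets bits 3 4 5 -> bits=011111111
After insert 'cow': sets bits 0 1 2 -> bits=111111111
Not inserted: bee elk emu — query each against bits=111111111:
query bee: checks bit3=1, bit6=1 (all 1) -> maybe => FALSE POSITIVE
query elk: checks bit0=1, bit2=1, bit6=1 (all 1) -> maybe => FALSE POSITIVE
query emu: checks bit3=1, bit7=1, bit8=1 (all 1) -> maybe => FALSE POSITIVE
False positives (alphabetical): bee elk emu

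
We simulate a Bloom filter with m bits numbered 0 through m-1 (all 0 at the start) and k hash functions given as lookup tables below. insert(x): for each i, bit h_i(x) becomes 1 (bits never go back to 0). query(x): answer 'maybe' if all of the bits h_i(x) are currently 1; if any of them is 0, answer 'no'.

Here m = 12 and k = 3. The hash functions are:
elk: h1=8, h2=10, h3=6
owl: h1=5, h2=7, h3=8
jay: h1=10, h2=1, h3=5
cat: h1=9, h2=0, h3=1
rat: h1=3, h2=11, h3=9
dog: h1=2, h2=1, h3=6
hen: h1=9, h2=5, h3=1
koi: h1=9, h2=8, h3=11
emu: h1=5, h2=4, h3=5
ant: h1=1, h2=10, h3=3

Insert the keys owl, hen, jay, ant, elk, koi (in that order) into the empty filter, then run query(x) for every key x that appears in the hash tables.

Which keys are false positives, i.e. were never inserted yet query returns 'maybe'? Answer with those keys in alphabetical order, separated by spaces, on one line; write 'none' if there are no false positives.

Answer: rat

Derivation:
Start: bits=000000000000
After insert 'owl': sets bits 5 7 8 -> bits=000001011000
After insert 'hen': sets bits 1 5 9 -> bits=010001011100
After insert 'jay': sets bits 1 5 10 -> bits=010001011110
After insert 'ant': sets bits 1 3 10 -> bits=010101011110
After insert 'elk': sets bits 6 8 10 -> bits=010101111110
After insert 'koi': sets bits 8 9 11 -> bits=010101111111
Not inserted: cat dog emu rat — query each against bits=010101111111:
query cat: checks bit0=0, bit1=1, bit9=1 (has a 0) -> no => not a false positive
query dog: checks bit1=1, bit2=0, bit6=1 (has a 0) -> no => not a false positive
query emu: checks bit4=0, bit5=1 (has a 0) -> no => not a false positive
query rat: checks bit3=1, bit9=1, bit11=1 (all 1) -> maybe => FALSE POSITIVE
False positives (alphabetical): rat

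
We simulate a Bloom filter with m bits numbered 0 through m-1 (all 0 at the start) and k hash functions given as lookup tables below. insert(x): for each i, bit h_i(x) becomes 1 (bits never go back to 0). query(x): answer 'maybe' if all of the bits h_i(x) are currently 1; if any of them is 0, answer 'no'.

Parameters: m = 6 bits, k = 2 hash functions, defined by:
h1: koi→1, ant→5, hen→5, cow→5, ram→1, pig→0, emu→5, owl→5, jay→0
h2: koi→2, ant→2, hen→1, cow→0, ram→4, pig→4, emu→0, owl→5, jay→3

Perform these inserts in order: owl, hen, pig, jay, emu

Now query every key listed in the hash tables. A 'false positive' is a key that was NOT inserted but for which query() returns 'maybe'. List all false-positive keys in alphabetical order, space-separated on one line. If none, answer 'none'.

Answer: cow ram

Derivation:
Start: bits=000000
After insert 'owl': sets bits 5 -> bits=000001
After insert 'hen': sets bits 1 5 -> bits=010001
After insert 'pig': sets bits 0 4 -> bits=110011
After insert 'jay': sets bits 0 3 -> bits=110111
After insert 'emu': sets bits 0 5 -> bits=110111
Not inserted: ant cow koi ram — query each against bits=110111:
query ant: checks bit2=0, bit5=1 (has a 0) -> no => not a false positive
query cow: checks bit0=1, bit5=1 (all 1) -> maybe => FALSE POSITIVE
query koi: checks bit1=1, bit2=0 (has a 0) -> no => not a false positive
query ram: checks bit1=1, bit4=1 (all 1) -> maybe => FALSE POSITIVE
False positives (alphabetical): cow ram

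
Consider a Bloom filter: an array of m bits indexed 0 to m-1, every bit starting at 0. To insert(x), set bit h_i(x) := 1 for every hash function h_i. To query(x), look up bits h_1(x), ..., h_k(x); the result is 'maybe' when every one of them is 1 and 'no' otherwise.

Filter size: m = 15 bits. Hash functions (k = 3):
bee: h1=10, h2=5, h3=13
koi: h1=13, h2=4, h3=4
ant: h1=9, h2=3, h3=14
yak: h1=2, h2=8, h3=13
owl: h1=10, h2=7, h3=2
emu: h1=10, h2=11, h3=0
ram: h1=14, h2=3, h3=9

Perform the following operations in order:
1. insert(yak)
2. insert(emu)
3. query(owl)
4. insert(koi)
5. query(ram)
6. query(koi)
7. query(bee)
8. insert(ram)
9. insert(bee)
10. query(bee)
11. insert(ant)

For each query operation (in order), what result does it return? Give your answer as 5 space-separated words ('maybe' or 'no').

Answer: no no maybe no maybe

Derivation:
Start: bits=000000000000000
Op 1: insert yak -> sets bits 2 8 13 -> bits=001000001000010
Op 2: insert emu -> sets bits 0 10 11 -> bits=101000001011010
Op 3: query owl -> checks bit2=1, bit7=0, bit10=1 (has a 0) -> no
Op 4: insert koi -> sets bits 4 13 -> bits=101010001011010
Op 5: query ram -> checks bit3=0, bit9=0, bit14=0 (has a 0) -> no
Op 6: query koi -> checks bit4=1, bit13=1 (all 1) -> maybe
Op 7: query bee -> checks bit5=0, bit10=1, bit13=1 (has a 0) -> no
Op 8: insert ram -> sets bits 3 9 14 -> bits=101110001111011
Op 9: insert bee -> sets bits 5 10 13 -> bits=101111001111011
Op 10: query bee -> checks bit5=1, bit10=1, bit13=1 (all 1) -> maybe
Op 11: insert ant -> sets bits 3 9 14 -> bits=101111001111011
Query results in order: no no maybe no maybe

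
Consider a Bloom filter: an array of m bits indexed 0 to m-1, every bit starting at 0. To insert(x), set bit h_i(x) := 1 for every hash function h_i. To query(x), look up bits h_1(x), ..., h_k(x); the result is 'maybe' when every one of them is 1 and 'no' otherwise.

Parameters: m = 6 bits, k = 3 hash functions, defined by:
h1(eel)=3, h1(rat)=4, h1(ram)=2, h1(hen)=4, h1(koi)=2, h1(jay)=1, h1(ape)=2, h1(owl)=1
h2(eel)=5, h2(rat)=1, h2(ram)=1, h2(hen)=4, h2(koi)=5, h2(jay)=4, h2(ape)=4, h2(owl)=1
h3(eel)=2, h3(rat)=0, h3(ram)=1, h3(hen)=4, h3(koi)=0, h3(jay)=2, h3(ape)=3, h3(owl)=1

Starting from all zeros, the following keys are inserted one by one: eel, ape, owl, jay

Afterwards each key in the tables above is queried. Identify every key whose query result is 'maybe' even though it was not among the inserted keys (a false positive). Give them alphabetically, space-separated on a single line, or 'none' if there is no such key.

Start: bits=000000
After insert 'eel': sets bits 2 3 5 -> bits=001101
After insert 'ape': sets bits 2 3 4 -> bits=001111
After insert 'owl': sets bits 1 -> bits=011111
After insert 'jay': sets bits 1 2 4 -> bits=011111
Not inserted: hen koi ram rat — query each against bits=011111:
query hen: checks bit4=1 (all 1) -> maybe => FALSE POSITIVE
query koi: checks bit0=0, bit2=1, bit5=1 (has a 0) -> no => not a false positive
query ram: checks bit1=1, bit2=1 (all 1) -> maybe => FALSE POSITIVE
query rat: checks bit0=0, bit1=1, bit4=1 (has a 0) -> no => not a false positive
False positives (alphabetical): hen ram

Answer: hen ram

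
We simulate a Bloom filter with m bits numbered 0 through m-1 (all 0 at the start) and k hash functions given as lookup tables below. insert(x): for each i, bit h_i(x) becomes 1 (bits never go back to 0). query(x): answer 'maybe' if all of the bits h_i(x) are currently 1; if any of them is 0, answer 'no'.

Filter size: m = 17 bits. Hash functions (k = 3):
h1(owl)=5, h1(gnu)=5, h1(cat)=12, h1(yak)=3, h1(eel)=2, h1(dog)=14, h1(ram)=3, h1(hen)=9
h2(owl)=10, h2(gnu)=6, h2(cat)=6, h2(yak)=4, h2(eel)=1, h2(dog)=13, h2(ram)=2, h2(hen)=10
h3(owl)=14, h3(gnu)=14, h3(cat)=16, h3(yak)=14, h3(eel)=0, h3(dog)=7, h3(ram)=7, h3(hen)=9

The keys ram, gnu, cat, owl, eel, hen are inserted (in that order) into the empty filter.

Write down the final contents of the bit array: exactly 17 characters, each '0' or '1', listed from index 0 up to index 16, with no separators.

Start: bits=00000000000000000
After insert 'ram': sets bits 2 3 7 -> bits=00110001000000000
After insert 'gnu': sets bits 5 6 14 -> bits=00110111000000100
After insert 'cat': sets bits 6 12 16 -> bits=00110111000010101
After insert 'owl': sets bits 5 10 14 -> bits=00110111001010101
After insert 'eel': sets bits 0 1 2 -> bits=11110111001010101
After insert 'hen': sets bits 9 10 -> bits=11110111011010101

Answer: 11110111011010101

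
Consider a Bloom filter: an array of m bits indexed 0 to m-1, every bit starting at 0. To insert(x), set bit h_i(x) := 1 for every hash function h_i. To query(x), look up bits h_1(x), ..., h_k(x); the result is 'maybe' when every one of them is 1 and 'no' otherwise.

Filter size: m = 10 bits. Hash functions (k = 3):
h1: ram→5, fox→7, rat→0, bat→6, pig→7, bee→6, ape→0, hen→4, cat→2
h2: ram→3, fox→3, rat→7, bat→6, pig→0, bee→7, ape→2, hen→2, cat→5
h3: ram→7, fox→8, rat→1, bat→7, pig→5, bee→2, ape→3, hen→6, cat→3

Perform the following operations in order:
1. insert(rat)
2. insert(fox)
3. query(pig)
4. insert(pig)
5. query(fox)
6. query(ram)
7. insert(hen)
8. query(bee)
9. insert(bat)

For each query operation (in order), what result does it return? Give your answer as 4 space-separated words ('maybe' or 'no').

Start: bits=0000000000
Op 1: insert rat -> sets bits 0 1 7 -> bits=1100000100
Op 2: insert fox -> sets bits 3 7 8 -> bits=1101000110
Op 3: query pig -> checks bit0=1, bit5=0, bit7=1 (has a 0) -> no
Op 4: insert pig -> sets bits 0 5 7 -> bits=1101010110
Op 5: query fox -> checks bit3=1, bit7=1, bit8=1 (all 1) -> maybe
Op 6: query ram -> checks bit3=1, bit5=1, bit7=1 (all 1) -> maybe
Op 7: insert hen -> sets bits 2 4 6 -> bits=1111111110
Op 8: query bee -> checks bit2=1, bit6=1, bit7=1 (all 1) -> maybe
Op 9: insert bat -> sets bits 6 7 -> bits=1111111110
Query results in order: no maybe maybe maybe

Answer: no maybe maybe maybe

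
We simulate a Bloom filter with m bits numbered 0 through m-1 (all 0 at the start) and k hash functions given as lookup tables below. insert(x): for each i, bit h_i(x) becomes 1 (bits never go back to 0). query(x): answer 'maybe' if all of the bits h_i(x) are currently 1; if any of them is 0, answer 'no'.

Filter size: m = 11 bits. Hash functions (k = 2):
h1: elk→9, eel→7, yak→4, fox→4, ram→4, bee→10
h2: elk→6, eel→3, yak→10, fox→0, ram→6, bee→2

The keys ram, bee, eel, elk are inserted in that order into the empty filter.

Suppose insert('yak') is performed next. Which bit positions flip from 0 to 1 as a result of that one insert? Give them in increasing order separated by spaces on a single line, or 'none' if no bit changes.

Answer: none

Derivation:
Start: bits=00000000000
After insert 'ram': sets bits 4 6 -> bits=00001010000
After insert 'bee': sets bits 2 10 -> bits=00101010001
After insert 'eel': sets bits 3 7 -> bits=00111011001
After insert 'elk': sets bits 6 9 -> bits=00111011011
insert 'yak' would touch bits 4 10; currently bit4=1, bit10=1
Bits that are 0 among those (would change 0->1): none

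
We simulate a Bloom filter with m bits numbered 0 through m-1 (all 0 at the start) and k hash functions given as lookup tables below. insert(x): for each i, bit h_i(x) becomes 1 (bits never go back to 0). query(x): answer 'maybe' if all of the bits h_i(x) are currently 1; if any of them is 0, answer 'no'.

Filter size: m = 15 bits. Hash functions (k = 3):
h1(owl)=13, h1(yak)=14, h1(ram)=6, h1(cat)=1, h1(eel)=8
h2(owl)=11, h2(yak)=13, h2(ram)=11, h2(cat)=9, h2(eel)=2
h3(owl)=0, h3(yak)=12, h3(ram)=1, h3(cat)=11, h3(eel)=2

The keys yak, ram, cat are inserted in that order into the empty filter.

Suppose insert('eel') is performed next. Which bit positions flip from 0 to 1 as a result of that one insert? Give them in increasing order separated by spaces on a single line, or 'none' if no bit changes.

Answer: 2 8

Derivation:
Start: bits=000000000000000
After insert 'yak': sets bits 12 13 14 -> bits=000000000000111
After insert 'ram': sets bits 1 6 11 -> bits=010000100001111
After insert 'cat': sets bits 1 9 11 -> bits=010000100101111
insert 'eel' would touch bits 2 8; currently bit2=0, bit8=0
Bits that are 0 among those (would change 0->1): 2 8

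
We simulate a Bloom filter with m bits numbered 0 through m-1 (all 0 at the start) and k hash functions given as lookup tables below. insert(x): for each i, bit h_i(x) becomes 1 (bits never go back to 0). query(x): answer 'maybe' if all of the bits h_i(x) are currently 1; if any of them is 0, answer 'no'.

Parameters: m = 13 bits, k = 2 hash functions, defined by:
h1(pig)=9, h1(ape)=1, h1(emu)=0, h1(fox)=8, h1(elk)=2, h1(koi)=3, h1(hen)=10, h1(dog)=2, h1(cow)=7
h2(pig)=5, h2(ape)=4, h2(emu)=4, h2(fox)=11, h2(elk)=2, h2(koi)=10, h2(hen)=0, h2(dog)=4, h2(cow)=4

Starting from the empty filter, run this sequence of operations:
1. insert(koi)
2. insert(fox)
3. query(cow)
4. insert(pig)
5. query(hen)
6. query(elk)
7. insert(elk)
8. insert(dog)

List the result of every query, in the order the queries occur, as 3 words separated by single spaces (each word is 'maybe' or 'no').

Start: bits=0000000000000
Op 1: insert koi -> sets bits 3 10 -> bits=0001000000100
Op 2: insert fox -> sets bits 8 11 -> bits=0001000010110
Op 3: query cow -> checks bit4=0, bit7=0 (has a 0) -> no
Op 4: insert pig -> sets bits 5 9 -> bits=0001010011110
Op 5: query hen -> checks bit0=0, bit10=1 (has a 0) -> no
Op 6: query elk -> checks bit2=0 (has a 0) -> no
Op 7: insert elk -> sets bits 2 -> bits=0011010011110
Op 8: insert dog -> sets bits 2 4 -> bits=0011110011110
Query results in order: no no no

Answer: no no no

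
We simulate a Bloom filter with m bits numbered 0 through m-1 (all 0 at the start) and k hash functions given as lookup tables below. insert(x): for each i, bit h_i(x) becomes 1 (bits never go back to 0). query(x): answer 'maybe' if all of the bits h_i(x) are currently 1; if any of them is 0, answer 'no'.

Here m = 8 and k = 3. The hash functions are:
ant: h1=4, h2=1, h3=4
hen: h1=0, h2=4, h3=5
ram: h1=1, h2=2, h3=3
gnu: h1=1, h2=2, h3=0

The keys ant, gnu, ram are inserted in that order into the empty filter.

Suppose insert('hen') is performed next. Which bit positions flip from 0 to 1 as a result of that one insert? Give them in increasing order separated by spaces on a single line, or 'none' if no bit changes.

Answer: 5

Derivation:
Start: bits=00000000
After insert 'ant': sets bits 1 4 -> bits=01001000
After insert 'gnu': sets bits 0 1 2 -> bits=11101000
After insert 'ram': sets bits 1 2 3 -> bits=11111000
insert 'hen' would touch bits 0 4 5; currently bit0=1, bit4=1, bit5=0
Bits that are 0 among those (would change 0->1): 5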